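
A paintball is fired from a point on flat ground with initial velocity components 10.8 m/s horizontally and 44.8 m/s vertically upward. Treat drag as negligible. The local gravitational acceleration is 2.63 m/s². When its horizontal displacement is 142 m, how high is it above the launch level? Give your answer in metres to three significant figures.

At x = 142 m, t = x/vₓ = 142/10.80 = 13.15 s.
Height: y = v_y0 t − ½ g t² = 44.80 × 13.15 − 1.315 × 13.15² = 589.0 − 227.3 = 361.7 m.

362 m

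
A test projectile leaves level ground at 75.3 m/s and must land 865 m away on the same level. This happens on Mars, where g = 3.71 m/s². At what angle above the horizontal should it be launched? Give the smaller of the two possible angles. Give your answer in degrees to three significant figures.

From R = (v₀²/g) sin 2θ: sin 2θ = 3.71 × 865 / 5670.1 = 0.5660.
2θ = 34.47° or 180° − 34.47° = 145.5°, so θ = 17.24° or 72.76°.
The smaller angle is 17.24°.

17.2°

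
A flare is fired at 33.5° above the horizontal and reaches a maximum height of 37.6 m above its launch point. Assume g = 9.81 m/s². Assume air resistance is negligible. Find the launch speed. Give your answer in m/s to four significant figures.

49.21 m/s

At the peak v_y = 0, so v_y0 = √(2gH) = √(2 × 9.81 × 37.6) = 27.16 m/s.
v_y0 = v₀ sin θ ⇒ v₀ = 27.16 / sin 33.5° = 49.21 m/s.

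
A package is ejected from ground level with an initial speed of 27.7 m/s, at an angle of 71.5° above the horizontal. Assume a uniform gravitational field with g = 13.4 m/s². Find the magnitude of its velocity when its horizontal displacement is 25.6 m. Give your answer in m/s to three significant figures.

15.5 m/s

Components: vₓ = 27.70 cos 71.5° = 8.789 m/s, v_y0 = 27.70 sin 71.5° = 26.27 m/s.
At x = 25.6 m, t = x/vₓ = 25.6/8.789 = 2.913 s.
Vertical velocity there: v_y = v_y0 − g t = 26.27 − 13.4 × 2.913 = −12.76 m/s.
Speed: √(vₓ² + v_y²) = √(8.789² + 12.76²) = 15.49 m/s.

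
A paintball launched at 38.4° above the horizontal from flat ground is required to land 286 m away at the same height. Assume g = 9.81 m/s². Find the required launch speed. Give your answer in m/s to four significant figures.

53.68 m/s

On level ground R = v₀² sin 2θ / g ⇒ v₀ = √(gR / sin 2θ).
v₀ = √(9.81 × 286 / sin 76.80°) = √(2806 / 0.9736) = √2881.8 = 53.68 m/s.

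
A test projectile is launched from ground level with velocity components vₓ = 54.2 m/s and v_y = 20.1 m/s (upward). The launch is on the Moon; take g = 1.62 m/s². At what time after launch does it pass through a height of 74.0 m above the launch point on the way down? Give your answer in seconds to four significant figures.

20.32 s

Height y(t) = 20.10 t − 0.8100 t² = 74.0 gives 0.8100 t² − 20.10 t + 74.0 = 0.
Quadratic formula: t = (20.10 ± √164.25) / 1.62 = (20.10 ± 12.82) / 1.62 → t = 4.496 s or 20.32 s.
The descending-branch root is 20.32 s.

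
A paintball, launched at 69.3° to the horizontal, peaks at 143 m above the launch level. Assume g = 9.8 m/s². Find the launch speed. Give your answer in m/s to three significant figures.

At the peak v_y = 0, so v_y0 = √(2gH) = √(2 × 9.80 × 143) = 52.94 m/s.
v_y0 = v₀ sin θ ⇒ v₀ = 52.94 / sin 69.3° = 56.60 m/s.

56.6 m/s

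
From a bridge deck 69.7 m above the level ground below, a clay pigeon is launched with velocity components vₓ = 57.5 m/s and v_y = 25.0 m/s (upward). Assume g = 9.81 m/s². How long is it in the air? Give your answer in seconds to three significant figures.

Vertical motion (up positive, ground at y = 0): 4.905 t² − (25.00) t − 69.7 = 0, so t = (25.00 + √(25.00² + 2·9.81·69.7)) / 9.81 = (25.00 + 44.64) / 9.81 = 7.099 s.

7.10 s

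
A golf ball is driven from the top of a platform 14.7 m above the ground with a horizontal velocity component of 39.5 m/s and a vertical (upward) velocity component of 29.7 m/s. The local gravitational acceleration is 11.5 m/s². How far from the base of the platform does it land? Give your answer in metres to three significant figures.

Vertical motion (up positive, ground at y = 0): 5.750 t² − (29.70) t − 14.7 = 0, so t = (29.70 + √(29.70² + 2·11.5·14.7)) / 11.5 = (29.70 + 34.93) / 11.5 = 5.620 s.
Horizontal distance: R = vₓ t = 39.50 × 5.620 = 222.0 m.

222 m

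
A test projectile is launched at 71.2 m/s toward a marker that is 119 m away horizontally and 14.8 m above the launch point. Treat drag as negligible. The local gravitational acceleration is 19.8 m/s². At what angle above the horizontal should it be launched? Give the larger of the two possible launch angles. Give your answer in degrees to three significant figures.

75.7°

Trajectory: y = x tanθ − g x² (1 + tan²θ)/(2v₀²). With x = 119, y = 14.8, v₀ = 71.2, g = 19.8:
27.65 tan²θ − 119 tanθ + (42.45) = 0.
tanθ = [119 ± √(119² − 4 × 27.65 × (42.45))] / (2 × 27.65) = (119 ± 97.29) / 55.31, giving tanθ = 0.3926 or 3.910.
θ = 21.43° or 75.66°; the larger is 75.66°.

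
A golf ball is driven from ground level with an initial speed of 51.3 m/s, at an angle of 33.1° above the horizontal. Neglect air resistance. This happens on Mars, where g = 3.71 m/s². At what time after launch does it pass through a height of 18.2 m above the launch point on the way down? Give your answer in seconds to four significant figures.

14.42 s

vₓ = 51.30 cos 33.1° = 42.97 m/s; v_y0 = 51.30 sin 33.1° = 28.02 m/s.
Set y = v_y0 t − ½ g t² = 18.2: 1.855 t² − 28.02 t + 18.2 = 0.
Quadratic formula: t = (28.02 ± √649.80) / 3.71 = (28.02 ± 25.49) / 3.71 → t = 0.6803 s or 14.42 s.
The descending-branch root is 14.42 s.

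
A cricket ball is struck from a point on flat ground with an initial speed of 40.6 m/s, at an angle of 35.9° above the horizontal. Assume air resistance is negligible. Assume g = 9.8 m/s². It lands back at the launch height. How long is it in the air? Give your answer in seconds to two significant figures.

Components: vₓ = 40.60 cos 35.9° = 32.89 m/s, v_y0 = 40.60 sin 35.9° = 23.81 m/s.
Time of flight on level ground: T = 2 v_y0 / g = 2 × 23.81 / 9.80 = 4.859 s.

4.9 s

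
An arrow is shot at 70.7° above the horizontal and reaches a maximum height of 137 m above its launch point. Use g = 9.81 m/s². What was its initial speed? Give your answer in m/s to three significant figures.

At the peak v_y = 0, so v_y0 = √(2gH) = √(2 × 9.81 × 137) = 51.85 m/s.
v_y0 = v₀ sin θ ⇒ v₀ = 51.85 / sin 70.7° = 54.93 m/s.

54.9 m/s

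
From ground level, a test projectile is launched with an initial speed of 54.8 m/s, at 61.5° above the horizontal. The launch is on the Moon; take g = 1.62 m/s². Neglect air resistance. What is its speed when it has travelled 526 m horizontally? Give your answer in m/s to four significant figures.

30.43 m/s

vₓ = 54.80 cos 61.5° = 26.15 m/s; v_y0 = 54.80 sin 61.5° = 48.16 m/s.
x = vₓ t ⇒ t = 526/26.15 = 20.12 s.
Vertical velocity there: v_y = v_y0 − g t = 48.16 − 1.62 × 20.12 = 15.57 m/s.
Speed: √(vₓ² + v_y²) = √(26.15² + 15.57²) = 30.43 m/s.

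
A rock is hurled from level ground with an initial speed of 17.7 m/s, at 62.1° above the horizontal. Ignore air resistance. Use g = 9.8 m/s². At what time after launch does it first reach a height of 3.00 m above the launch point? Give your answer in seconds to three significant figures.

vₓ = 17.70 cos 62.1° = 8.282 m/s; v_y0 = 17.70 sin 62.1° = 15.64 m/s.
Require v_y0 t − ½ g t² = 3.00, i.e. 4.900 t² − 15.64 t + 3.00 = 0.
t = [15.64 ± √(15.64² − 2·9.80·3.00)] / 9.80 = (15.64 ± 13.63) / 9.80, so t = 0.2049 s or t = 2.987 s.
The first (ascending) time is 0.2049 s.

0.205 s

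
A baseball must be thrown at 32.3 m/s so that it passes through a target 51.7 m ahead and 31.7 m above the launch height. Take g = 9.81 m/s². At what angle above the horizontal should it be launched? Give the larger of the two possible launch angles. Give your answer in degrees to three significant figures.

71.0°

Trajectory: y = x tanθ − g x² (1 + tan²θ)/(2v₀²). With x = 51.7, y = 31.7, v₀ = 32.3, g = 9.81:
12.57 tan²θ − 51.7 tanθ + (44.27) = 0.
tanθ = [51.7 ± √(51.7² − 4 × 12.57 × (44.27))] / (2 × 12.57) = (51.7 ± 21.16) / 25.13, giving tanθ = 1.215 or 2.899.
θ = 50.55° or 70.97°; the larger is 70.97°.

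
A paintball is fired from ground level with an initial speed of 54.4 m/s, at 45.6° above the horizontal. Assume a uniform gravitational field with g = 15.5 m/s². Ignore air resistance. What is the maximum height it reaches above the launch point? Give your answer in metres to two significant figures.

vₓ = 54.40 cos 45.6° = 38.06 m/s; v_y0 = 54.40 sin 45.6° = 38.87 m/s.
Maximum height: H = v_y0² / (2g) = 38.87² / (2 × 15.5) = 48.73 m.

49 m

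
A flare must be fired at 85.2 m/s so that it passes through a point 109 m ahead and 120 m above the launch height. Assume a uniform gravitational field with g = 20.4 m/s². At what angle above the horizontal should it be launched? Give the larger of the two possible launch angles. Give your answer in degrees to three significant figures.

78.3°

Trajectory: y = x tanθ − g x² (1 + tan²θ)/(2v₀²). With x = 109, y = 120, v₀ = 85.2, g = 20.4:
16.69 tan²θ − 109 tanθ + (136.7) = 0.
tanθ = [109 ± √(109² − 4 × 16.69 × (136.7))] / (2 × 16.69) = (109 ± 52.47) / 33.39, giving tanθ = 1.693 or 4.836.
θ = 59.43° or 78.32°; the larger is 78.32°.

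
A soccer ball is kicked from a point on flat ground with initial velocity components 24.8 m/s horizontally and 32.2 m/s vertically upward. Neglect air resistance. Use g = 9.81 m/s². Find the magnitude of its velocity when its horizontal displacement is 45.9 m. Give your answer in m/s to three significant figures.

At x = 45.9 m, t = x/vₓ = 45.9/24.80 = 1.851 s.
Vertical velocity there: v_y = v_y0 − g t = 32.20 − 9.81 × 1.851 = 14.04 m/s.
Speed: √(vₓ² + v_y²) = √(24.80² + 14.04²) = 28.50 m/s.

28.5 m/s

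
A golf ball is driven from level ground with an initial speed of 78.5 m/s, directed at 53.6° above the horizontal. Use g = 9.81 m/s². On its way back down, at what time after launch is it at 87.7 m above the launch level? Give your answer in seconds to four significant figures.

11.30 s

Resolve: vₓ = 78.50 cos 53.6° = 46.58 m/s and v_y0 = 78.50 sin 53.6° = 63.18 m/s.
Require v_y0 t − ½ g t² = 87.7, i.e. 4.905 t² − 63.18 t + 87.7 = 0.
t = [63.18 ± √(63.18² − 2·9.81·87.7)] / 9.81 = (63.18 ± 47.66) / 9.81, so t = 1.582 s or t = 11.30 s.
The descending-branch root is 11.30 s.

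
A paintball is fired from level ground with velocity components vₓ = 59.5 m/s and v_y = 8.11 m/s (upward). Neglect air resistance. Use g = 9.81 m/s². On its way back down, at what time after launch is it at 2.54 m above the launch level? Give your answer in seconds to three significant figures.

Height y(t) = 8.110 t − 4.905 t² = 2.54 gives 4.905 t² − 8.110 t + 2.54 = 0.
t = [8.110 ± √(8.110² − 2·9.81·2.54)] / 9.81 = (8.110 ± 3.992) / 9.81, so t = 0.4198 s or t = 1.234 s.
The descending-branch root is 1.234 s.

1.23 s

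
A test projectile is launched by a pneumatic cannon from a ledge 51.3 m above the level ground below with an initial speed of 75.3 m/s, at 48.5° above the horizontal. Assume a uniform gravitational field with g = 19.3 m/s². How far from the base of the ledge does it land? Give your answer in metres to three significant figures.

332 m

Resolve: vₓ = 75.30 cos 48.5° = 49.90 m/s and v_y0 = 75.30 sin 48.5° = 56.40 m/s.
The projectile lands when y = 51.3 + (56.40) t − ½·19.3·t² = 0. Positive root: t = (56.40 + √(56.40² + 2·19.3·51.3)) / 19.3 = (56.40 + 71.84) / 19.3 = 6.644 s.
Horizontal distance: R = vₓ t = 49.90 × 6.644 = 331.5 m.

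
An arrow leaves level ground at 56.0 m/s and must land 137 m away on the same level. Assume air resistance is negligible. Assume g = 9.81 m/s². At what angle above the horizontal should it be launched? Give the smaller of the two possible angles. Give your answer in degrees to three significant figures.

R = v₀² sin 2θ / g gives sin 2θ = gR/v₀² = 9.81·137/56.0² = 0.4286.
2θ = 25.38° or 180° − 25.38° = 154.6°, so θ = 12.69° or 77.31°.
The smaller angle is 12.69°.

12.7°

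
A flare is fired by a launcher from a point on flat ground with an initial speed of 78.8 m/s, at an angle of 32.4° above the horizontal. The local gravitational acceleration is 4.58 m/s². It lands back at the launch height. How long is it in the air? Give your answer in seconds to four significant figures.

Horizontal component vₓ = 78.80 cos 32.4° = 66.53 m/s; vertical v_y0 = 78.80 sin 32.4° = 42.22 m/s.
Landing at launch height ⇒ T = 2 v_y0 / g = 2 × 42.22 / 4.58 = 18.44 s.

18.44 s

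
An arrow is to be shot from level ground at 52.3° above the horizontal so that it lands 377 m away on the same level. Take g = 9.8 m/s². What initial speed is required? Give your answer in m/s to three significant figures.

On level ground R = v₀² sin 2θ / g ⇒ v₀ = √(gR / sin 2θ).
v₀ = √(9.80 × 377 / sin 104.6°) = √(3695 / 0.9677) = √3817.9 = 61.79 m/s.

61.8 m/s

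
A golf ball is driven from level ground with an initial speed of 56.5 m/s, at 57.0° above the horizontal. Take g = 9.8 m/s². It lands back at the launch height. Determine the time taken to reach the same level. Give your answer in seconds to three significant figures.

9.67 s

Resolve: vₓ = 56.50 cos 57.0° = 30.77 m/s and v_y0 = 56.50 sin 57.0° = 47.38 m/s.
Time of flight on level ground: T = 2 v_y0 / g = 2 × 47.38 / 9.80 = 9.670 s.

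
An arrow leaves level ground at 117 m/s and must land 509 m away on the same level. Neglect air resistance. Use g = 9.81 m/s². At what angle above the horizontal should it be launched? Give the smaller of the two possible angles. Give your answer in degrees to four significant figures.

Level-ground range R = v₀² sin(2θ)/g ⇒ sin(2θ) = gR/v₀² = 9.81 × 509 / 117² = 0.3648.
2θ = 21.39° or 180° − 21.39° = 158.6°, so θ = 10.70° or 79.30°.
The smaller angle is 10.70°.

10.70°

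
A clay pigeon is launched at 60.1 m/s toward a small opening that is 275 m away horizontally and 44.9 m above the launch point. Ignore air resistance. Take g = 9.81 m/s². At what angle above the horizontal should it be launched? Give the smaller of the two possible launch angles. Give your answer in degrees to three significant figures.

36.6°

Trajectory: y = x tanθ − g x² (1 + tan²θ)/(2v₀²). With x = 275, y = 44.9, v₀ = 60.1, g = 9.81:
102.7 tan²θ − 275 tanθ + (147.6) = 0.
tanθ = [275 ± √(275² − 4 × 102.7 × (147.6))] / (2 × 102.7) = (275 ± 122.5) / 205.4, giving tanθ = 0.7427 or 1.935.
θ = 36.60° or 62.67°; the smaller is 36.60°.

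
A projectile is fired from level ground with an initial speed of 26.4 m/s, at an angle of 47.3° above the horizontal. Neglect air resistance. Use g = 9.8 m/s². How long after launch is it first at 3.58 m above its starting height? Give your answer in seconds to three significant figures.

Resolve: vₓ = 26.40 cos 47.3° = 17.90 m/s and v_y0 = 26.40 sin 47.3° = 19.40 m/s.
Height y(t) = 19.40 t − 4.900 t² = 3.58 gives 4.900 t² − 19.40 t + 3.58 = 0.
Quadratic formula: t = (19.40 ± √306.26) / 9.80 = (19.40 ± 17.50) / 9.80 → t = 0.1940 s or 3.766 s.
The first (ascending) time is 0.1940 s.

0.194 s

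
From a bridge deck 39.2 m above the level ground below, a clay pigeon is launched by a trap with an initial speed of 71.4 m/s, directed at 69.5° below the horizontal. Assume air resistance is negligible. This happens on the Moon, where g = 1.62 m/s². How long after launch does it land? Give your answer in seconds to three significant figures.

0.582 s

Resolve: vₓ = 71.40 cos 69.5° = 25.00 m/s and v_y0 = −66.88 m/s (downward).
Vertical motion (up positive, ground at y = 0): 0.8100 t² − (−66.88) t − 39.2 = 0, so t = (−66.88 + √(66.88² + 2·1.62·39.2)) / 1.62 = (−66.88 + 67.82) / 1.62 = 0.5820 s.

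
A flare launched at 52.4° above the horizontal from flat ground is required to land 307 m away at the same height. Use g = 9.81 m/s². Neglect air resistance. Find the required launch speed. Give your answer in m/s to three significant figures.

Level-ground range: R = v₀² sin(2θ)/g, so v₀ = √(gR / sin 2θ).
v₀ = √(9.81 × 307 / sin 104.8°) = √(3012 / 0.9668) = √3115.0 = 55.81 m/s.

55.8 m/s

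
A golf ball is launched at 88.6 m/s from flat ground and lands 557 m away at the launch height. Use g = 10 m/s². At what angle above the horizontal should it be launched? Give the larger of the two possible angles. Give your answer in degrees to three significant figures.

67.4°

Level-ground range R = v₀² sin(2θ)/g ⇒ sin(2θ) = gR/v₀² = 10.0 × 557 / 88.6² = 0.7096.
2θ = 45.20° or 180° − 45.20° = 134.8°, so θ = 22.60° or 67.40°.
The larger angle is 67.40°.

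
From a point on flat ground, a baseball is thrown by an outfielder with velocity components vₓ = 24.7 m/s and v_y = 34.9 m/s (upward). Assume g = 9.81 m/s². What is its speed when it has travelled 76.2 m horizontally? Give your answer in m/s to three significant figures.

25.1 m/s

Time to reach x = 76.2 m: t = x/vₓ = 76.2/24.70 = 3.085 s.
Vertical velocity there: v_y = v_y0 − g t = 34.90 − 9.81 × 3.085 = 4.636 m/s.
Speed: √(vₓ² + v_y²) = √(24.70² + 4.636²) = 25.13 m/s.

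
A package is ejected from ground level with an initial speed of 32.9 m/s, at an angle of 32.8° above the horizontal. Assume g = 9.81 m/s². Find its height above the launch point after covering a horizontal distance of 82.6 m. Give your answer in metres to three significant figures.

9.47 m

Horizontal component vₓ = 32.90 cos 32.8° = 27.65 m/s; vertical v_y0 = 32.90 sin 32.8° = 17.82 m/s.
Time to reach x = 82.6 m: t = x/vₓ = 82.6/27.65 = 2.987 s.
Height: y = v_y0 t − ½ g t² = 17.82 × 2.987 − 4.905 × 2.987² = 53.23 − 43.76 = 9.474 m.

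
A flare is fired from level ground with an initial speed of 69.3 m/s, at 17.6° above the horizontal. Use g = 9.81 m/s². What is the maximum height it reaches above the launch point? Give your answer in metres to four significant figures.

Components: vₓ = 69.30 cos 17.6° = 66.06 m/s, v_y0 = 69.30 sin 17.6° = 20.95 m/s.
At the apex v_y = 0, so H = v_y0²/(2g) = 20.95²/19.62 = 22.38 m.

22.38 m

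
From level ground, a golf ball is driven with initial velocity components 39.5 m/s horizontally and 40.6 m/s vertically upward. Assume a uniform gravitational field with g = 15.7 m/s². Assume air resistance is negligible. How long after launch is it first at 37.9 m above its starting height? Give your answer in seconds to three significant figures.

Set y = v_y0 t − ½ g t² = 37.9: 7.850 t² − 40.60 t + 37.9 = 0.
Quadratic formula: t = (40.60 ± √458.30) / 15.7 = (40.60 ± 21.41) / 15.7 → t = 1.222 s or 3.950 s.
The first (ascending) time is 1.222 s.

1.22 s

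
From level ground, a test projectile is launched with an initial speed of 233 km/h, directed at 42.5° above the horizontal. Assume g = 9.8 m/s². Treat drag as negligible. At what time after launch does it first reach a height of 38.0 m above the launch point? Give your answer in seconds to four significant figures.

Convert: 233 km/h = 233/3.6 = 64.72 m/s.
vₓ = 64.72 cos 42.5° = 47.72 m/s; v_y0 = 64.72 sin 42.5° = 43.73 m/s.
Require v_y0 t − ½ g t² = 38.0, i.e. 4.900 t² − 43.73 t + 38.0 = 0.
t = [43.73 ± √(43.73² − 2·9.80·38.0)] / 9.80 = (43.73 ± 34.16) / 9.80, so t = 0.9757 s or t = 7.948 s.
The first (ascending) time is 0.9757 s.

0.9757 s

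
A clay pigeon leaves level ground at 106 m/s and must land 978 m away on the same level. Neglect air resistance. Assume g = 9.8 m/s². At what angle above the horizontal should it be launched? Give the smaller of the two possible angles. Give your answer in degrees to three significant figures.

29.3°

Level-ground range R = v₀² sin(2θ)/g ⇒ sin(2θ) = gR/v₀² = 9.80 × 978 / 106² = 0.8530.
2θ = 58.54° or 180° − 58.54° = 121.5°, so θ = 29.27° or 60.73°.
The smaller angle is 29.27°.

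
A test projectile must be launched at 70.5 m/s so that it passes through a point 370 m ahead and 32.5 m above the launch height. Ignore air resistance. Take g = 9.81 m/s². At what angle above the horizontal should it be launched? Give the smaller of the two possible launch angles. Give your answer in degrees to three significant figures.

Trajectory: y = x tanθ − g x² (1 + tan²θ)/(2v₀²). With x = 370, y = 32.5, v₀ = 70.5, g = 9.81:
135.1 tan²θ − 370 tanθ + (167.6) = 0.
tanθ = [370 ± √(370² − 4 × 135.1 × (167.6))] / (2 × 135.1) = (370 ± 215.2) / 270.2, giving tanθ = 0.5728 or 2.166.
θ = 29.80° or 65.22°; the smaller is 29.80°.

29.8°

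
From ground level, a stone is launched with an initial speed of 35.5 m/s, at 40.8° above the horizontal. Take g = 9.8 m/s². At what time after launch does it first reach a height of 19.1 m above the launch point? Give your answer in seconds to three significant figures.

vₓ = 35.50 cos 40.8° = 26.87 m/s; v_y0 = 35.50 sin 40.8° = 23.20 m/s.
Set y = v_y0 t − ½ g t² = 19.1: 4.900 t² − 23.20 t + 19.1 = 0.
Quadratic formula: t = (23.20 ± √163.71) / 9.80 = (23.20 ± 12.80) / 9.80 → t = 1.061 s or 3.673 s.
The first (ascending) time is 1.061 s.

1.06 s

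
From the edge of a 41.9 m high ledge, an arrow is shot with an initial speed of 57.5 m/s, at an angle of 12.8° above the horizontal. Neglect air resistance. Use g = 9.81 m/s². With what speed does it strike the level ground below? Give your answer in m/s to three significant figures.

vₓ = 57.50 cos 12.8° = 56.07 m/s; v_y0 = 57.50 sin 12.8° = 12.74 m/s.
The projectile lands when y = 41.9 + (12.74) t − ½·9.81·t² = 0. Positive root: t = (12.74 + √(12.74² + 2·9.81·41.9)) / 9.81 = (12.74 + 31.37) / 9.81 = 4.497 s.
Vertical velocity at impact: v_y = v_y0 − g t = 12.74 − 9.81 × 4.497 = −31.37 m/s.
Speed: |v| = √(vₓ² + v_y²) = √(56.07² + 31.37²) = 64.25 m/s.

64.3 m/s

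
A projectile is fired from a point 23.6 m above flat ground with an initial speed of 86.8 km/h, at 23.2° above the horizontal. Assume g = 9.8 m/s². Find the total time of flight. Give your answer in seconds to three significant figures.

Convert: 86.8 km/h = 86.8/3.6 = 24.11 m/s.
vₓ = 24.11 cos 23.2° = 22.16 m/s; v_y0 = 24.11 sin 23.2° = 9.498 m/s.
Vertical motion (up positive, ground at y = 0): 4.900 t² − (9.498) t − 23.6 = 0, so t = (9.498 + √(9.498² + 2·9.80·23.6)) / 9.80 = (9.498 + 23.51) / 9.80 = 3.368 s.

3.37 s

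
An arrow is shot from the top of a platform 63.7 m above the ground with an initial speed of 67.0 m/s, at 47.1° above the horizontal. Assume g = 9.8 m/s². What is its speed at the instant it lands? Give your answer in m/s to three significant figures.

75.7 m/s

Components: vₓ = 67.00 cos 47.1° = 45.61 m/s, v_y0 = 67.00 sin 47.1° = 49.08 m/s.
With up positive and y = 0 at the ground: y(t) = 63.7 + (49.08) t − 4.900 t². Setting y = 0 and taking the positive root: t = [49.08 + √(49.08² + 2·9.80·63.7)] / 9.80 = (49.08 + 60.48) / 9.80 = 11.18 s.
Vertical velocity at impact: v_y = v_y0 − g t = 49.08 − 9.80 × 11.18 = −60.48 m/s.
Speed: |v| = √(vₓ² + v_y²) = √(45.61² + 60.48²) = 75.75 m/s.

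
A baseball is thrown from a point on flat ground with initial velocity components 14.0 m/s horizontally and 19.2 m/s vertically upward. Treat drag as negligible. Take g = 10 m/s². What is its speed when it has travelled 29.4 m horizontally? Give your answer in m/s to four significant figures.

14.12 m/s

At x = 29.4 m, t = x/vₓ = 29.4/14.00 = 2.100 s.
Vertical velocity there: v_y = v_y0 − g t = 19.20 − 10.0 × 2.100 = −1.800 m/s.
Speed: √(vₓ² + v_y²) = √(14.00² + 1.800²) = 14.12 m/s.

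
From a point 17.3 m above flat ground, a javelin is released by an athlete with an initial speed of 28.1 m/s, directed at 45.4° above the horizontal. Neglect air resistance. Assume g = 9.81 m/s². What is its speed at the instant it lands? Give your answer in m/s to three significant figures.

33.6 m/s

Resolve: vₓ = 28.10 cos 45.4° = 19.73 m/s and v_y0 = 28.10 sin 45.4° = 20.01 m/s.
The projectile lands when y = 17.3 + (20.01) t − ½·9.81·t² = 0. Positive root: t = (20.01 + √(20.01² + 2·9.81·17.3)) / 9.81 = (20.01 + 27.20) / 9.81 = 4.812 s.
Vertical velocity at impact: v_y = v_y0 − g t = 20.01 − 9.81 × 4.812 = −27.20 m/s.
Speed: |v| = √(vₓ² + v_y²) = √(19.73² + 27.20²) = 33.60 m/s.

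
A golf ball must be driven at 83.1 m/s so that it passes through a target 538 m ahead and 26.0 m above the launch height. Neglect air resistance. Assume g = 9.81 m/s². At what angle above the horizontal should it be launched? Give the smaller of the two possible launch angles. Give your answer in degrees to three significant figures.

28.5°

Trajectory: y = x tanθ − g x² (1 + tan²θ)/(2v₀²). With x = 538, y = 26.0, v₀ = 83.1, g = 9.81:
205.6 tan²θ − 538 tanθ + (231.6) = 0.
tanθ = [538 ± √(538² − 4 × 205.6 × (231.6))] / (2 × 205.6) = (538 ± 314.6) / 411.2, giving tanθ = 0.5432 or 2.074.
θ = 28.51° or 64.25°; the smaller is 28.51°.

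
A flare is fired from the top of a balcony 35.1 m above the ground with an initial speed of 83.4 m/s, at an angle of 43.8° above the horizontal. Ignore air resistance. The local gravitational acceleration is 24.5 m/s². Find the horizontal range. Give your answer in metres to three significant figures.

vₓ = 83.40 cos 43.8° = 60.19 m/s; v_y0 = 83.40 sin 43.8° = 57.72 m/s.
Vertical motion (up positive, ground at y = 0): 12.25 t² − (57.72) t − 35.1 = 0, so t = (57.72 + √(57.72² + 2·24.5·35.1)) / 24.5 = (57.72 + 71.08) / 24.5 = 5.257 s.
Horizontal distance: R = vₓ t = 60.19 × 5.257 = 316.5 m.

316 m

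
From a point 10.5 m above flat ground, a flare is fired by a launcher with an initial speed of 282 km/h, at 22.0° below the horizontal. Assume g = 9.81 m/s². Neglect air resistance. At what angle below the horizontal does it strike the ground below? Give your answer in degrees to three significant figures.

24.2°

Convert: 282 km/h = 282/3.6 = 78.33 m/s.
vₓ = 78.33 cos 22.0° = 72.63 m/s; v_y0 = −29.34 m/s (downward).
With up positive and y = 0 at the ground: y(t) = 10.5 + (−29.34) t − 4.905 t². Setting y = 0 and taking the positive root: t = [−29.34 + √(29.34² + 2·9.81·10.5)] / 9.81 = (−29.34 + 32.67) / 9.81 = 0.3387 s.
At impact: v_y = v_y0 − g t = −32.67 m/s; vₓ = 72.63 m/s.
Angle below horizontal: arctan(|v_y|/vₓ) = arctan(32.67/72.63) = 24.22°.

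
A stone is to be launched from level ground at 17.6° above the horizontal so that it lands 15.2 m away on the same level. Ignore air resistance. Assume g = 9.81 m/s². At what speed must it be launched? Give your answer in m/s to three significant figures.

On level ground R = v₀² sin 2θ / g ⇒ v₀ = √(gR / sin 2θ).
v₀ = √(9.81 × 15.2 / sin 35.20°) = √(149.1 / 0.5764) = √258.68 = 16.08 m/s.

16.1 m/s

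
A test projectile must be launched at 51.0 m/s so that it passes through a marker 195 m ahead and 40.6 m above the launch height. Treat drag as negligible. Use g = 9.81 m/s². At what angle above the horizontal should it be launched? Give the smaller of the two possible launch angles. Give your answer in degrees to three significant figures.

39.6°

Trajectory: y = x tanθ − g x² (1 + tan²θ)/(2v₀²). With x = 195, y = 40.6, v₀ = 51.0, g = 9.81:
71.71 tan²θ − 195 tanθ + (112.3) = 0.
tanθ = [195 ± √(195² − 4 × 71.71 × (112.3))] / (2 × 71.71) = (195 ± 76.23) / 143.4, giving tanθ = 0.8281 or 1.891.
θ = 39.63° or 62.13°; the smaller is 39.63°.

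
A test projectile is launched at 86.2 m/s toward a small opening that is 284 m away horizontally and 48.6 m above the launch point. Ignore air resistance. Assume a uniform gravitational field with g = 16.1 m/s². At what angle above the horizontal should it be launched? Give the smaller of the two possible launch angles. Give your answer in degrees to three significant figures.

Trajectory: y = x tanθ − g x² (1 + tan²θ)/(2v₀²). With x = 284, y = 48.6, v₀ = 86.2, g = 16.1:
87.38 tan²θ − 284 tanθ + (136.0) = 0.
tanθ = [284 ± √(284² − 4 × 87.38 × (136.0))] / (2 × 87.38) = (284 ± 182.0) / 174.8, giving tanθ = 0.5836 or 2.667.
θ = 30.27° or 69.44°; the smaller is 30.27°.

30.3°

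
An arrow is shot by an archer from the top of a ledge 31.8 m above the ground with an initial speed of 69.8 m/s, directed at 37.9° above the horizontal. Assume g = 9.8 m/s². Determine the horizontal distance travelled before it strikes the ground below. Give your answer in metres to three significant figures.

520 m

Horizontal component vₓ = 69.80 cos 37.9° = 55.08 m/s; vertical v_y0 = 69.80 sin 37.9° = 42.88 m/s.
The projectile lands when y = 31.8 + (42.88) t − ½·9.80·t² = 0. Positive root: t = (42.88 + √(42.88² + 2·9.80·31.8)) / 9.80 = (42.88 + 49.62) / 9.80 = 9.438 s.
Horizontal distance: R = vₓ t = 55.08 × 9.438 = 519.8 m.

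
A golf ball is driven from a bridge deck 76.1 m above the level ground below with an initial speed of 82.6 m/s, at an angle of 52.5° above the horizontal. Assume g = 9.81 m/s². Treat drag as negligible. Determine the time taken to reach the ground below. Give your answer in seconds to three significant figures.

Components: vₓ = 82.60 cos 52.5° = 50.28 m/s, v_y0 = 82.60 sin 52.5° = 65.53 m/s.
Vertical motion (up positive, ground at y = 0): 4.905 t² − (65.53) t − 76.1 = 0, so t = (65.53 + √(65.53² + 2·9.81·76.1)) / 9.81 = (65.53 + 76.07) / 9.81 = 14.43 s.

14.4 s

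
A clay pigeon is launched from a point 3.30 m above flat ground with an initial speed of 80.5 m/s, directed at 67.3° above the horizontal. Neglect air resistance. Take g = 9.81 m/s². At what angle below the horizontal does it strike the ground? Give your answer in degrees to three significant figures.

67.4°

vₓ = 80.50 cos 67.3° = 31.07 m/s; v_y0 = 80.50 sin 67.3° = 74.26 m/s.
Vertical motion (up positive, ground at y = 0): 4.905 t² − (74.26) t − 3.30 = 0, so t = (74.26 + √(74.26² + 2·9.81·3.30)) / 9.81 = (74.26 + 74.70) / 9.81 = 15.18 s.
At impact: v_y = v_y0 − g t = −74.70 m/s; vₓ = 31.07 m/s.
Angle below horizontal: arctan(|v_y|/vₓ) = arctan(74.70/31.07) = 67.42°.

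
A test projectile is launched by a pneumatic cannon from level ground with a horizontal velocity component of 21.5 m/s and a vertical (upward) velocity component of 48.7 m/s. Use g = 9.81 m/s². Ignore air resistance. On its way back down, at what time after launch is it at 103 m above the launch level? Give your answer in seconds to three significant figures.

Set y = v_y0 t − ½ g t² = 103: 4.905 t² − 48.70 t + 103 = 0.
Quadratic formula: t = (48.70 ± √350.83) / 9.81 = (48.70 ± 18.73) / 9.81 → t = 3.055 s or 6.874 s.
The descending-branch root is 6.874 s.

6.87 s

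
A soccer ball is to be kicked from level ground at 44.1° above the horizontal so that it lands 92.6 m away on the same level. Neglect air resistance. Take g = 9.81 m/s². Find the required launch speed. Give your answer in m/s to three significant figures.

From R = (v₀² / g) sin 2θ: v₀ = √(gR / sin 2θ).
v₀ = √(9.81 × 92.6 / sin 88.20°) = √(908.4 / 0.9995) = √908.85 = 30.15 m/s.

30.1 m/s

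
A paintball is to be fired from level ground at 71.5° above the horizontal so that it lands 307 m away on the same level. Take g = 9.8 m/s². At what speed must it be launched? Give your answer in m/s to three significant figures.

70.7 m/s

On level ground R = v₀² sin 2θ / g ⇒ v₀ = √(gR / sin 2θ).
v₀ = √(9.80 × 307 / sin 143.0°) = √(3009 / 0.6018) = √4999.2 = 70.71 m/s.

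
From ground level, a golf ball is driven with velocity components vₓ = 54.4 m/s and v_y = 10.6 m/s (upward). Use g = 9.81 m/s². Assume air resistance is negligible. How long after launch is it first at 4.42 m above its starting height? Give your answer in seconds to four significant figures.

0.5644 s

Require v_y0 t − ½ g t² = 4.42, i.e. 4.905 t² − 10.60 t + 4.42 = 0.
Quadratic formula: t = (10.60 ± √25.640) / 9.81 = (10.60 ± 5.064) / 9.81 → t = 0.5644 s or 1.597 s.
The first (ascending) time is 0.5644 s.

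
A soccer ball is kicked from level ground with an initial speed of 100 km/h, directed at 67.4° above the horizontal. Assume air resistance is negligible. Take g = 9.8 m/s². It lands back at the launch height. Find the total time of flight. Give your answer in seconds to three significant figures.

5.23 s

Convert: 100 km/h = 100/3.6 = 27.78 m/s.
Resolve: vₓ = 27.78 cos 67.4° = 10.67 m/s and v_y0 = 27.78 sin 67.4° = 25.64 m/s.
Time of flight on level ground: T = 2 v_y0 / g = 2 × 25.64 / 9.80 = 5.234 s.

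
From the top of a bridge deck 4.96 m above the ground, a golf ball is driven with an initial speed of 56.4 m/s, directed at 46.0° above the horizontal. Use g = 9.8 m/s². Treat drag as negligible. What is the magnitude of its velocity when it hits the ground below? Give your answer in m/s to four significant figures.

Components: vₓ = 56.40 cos 46.0° = 39.18 m/s, v_y0 = 56.40 sin 46.0° = 40.57 m/s.
With up positive and y = 0 at the ground: y(t) = 4.96 + (40.57) t − 4.900 t². Setting y = 0 and taking the positive root: t = [40.57 + √(40.57² + 2·9.80·4.96)] / 9.80 = (40.57 + 41.75) / 9.80 = 8.400 s.
Vertical velocity at impact: v_y = v_y0 − g t = 40.57 − 9.80 × 8.400 = −41.75 m/s.
Speed: |v| = √(vₓ² + v_y²) = √(39.18² + 41.75²) = 57.26 m/s.

57.26 m/s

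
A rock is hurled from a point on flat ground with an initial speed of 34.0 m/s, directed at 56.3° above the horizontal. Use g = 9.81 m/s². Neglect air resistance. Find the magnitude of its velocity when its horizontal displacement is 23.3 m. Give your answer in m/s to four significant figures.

vₓ = 34.00 cos 56.3° = 18.86 m/s; v_y0 = 34.00 sin 56.3° = 28.29 m/s.
x = vₓ t ⇒ t = 23.3/18.86 = 1.235 s.
Vertical velocity there: v_y = v_y0 − g t = 28.29 − 9.81 × 1.235 = 16.17 m/s.
Speed: √(vₓ² + v_y²) = √(18.86² + 16.17²) = 24.85 m/s.

24.85 m/s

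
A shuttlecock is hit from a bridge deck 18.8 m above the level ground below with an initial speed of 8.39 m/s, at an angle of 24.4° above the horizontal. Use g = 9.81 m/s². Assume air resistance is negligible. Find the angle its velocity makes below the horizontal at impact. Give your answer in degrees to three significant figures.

vₓ = 8.390 cos 24.4° = 7.641 m/s; v_y0 = 8.390 sin 24.4° = 3.466 m/s.
With up positive and y = 0 at the ground: y(t) = 18.8 + (3.466) t − 4.905 t². Setting y = 0 and taking the positive root: t = [3.466 + √(3.466² + 2·9.81·18.8)] / 9.81 = (3.466 + 19.52) / 9.81 = 2.343 s.
At impact: v_y = v_y0 − g t = −19.52 m/s; vₓ = 7.641 m/s.
Angle below horizontal: arctan(|v_y|/vₓ) = arctan(19.52/7.641) = 68.62°.

68.6°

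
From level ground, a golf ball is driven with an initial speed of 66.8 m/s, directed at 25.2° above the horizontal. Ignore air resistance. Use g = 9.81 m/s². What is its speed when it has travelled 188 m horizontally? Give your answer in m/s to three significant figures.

60.5 m/s

Components: vₓ = 66.80 cos 25.2° = 60.44 m/s, v_y0 = 66.80 sin 25.2° = 28.44 m/s.
At x = 188 m, t = x/vₓ = 188/60.44 = 3.110 s.
Vertical velocity there: v_y = v_y0 − g t = 28.44 − 9.81 × 3.110 = −2.071 m/s.
Speed: √(vₓ² + v_y²) = √(60.44² + 2.071²) = 60.48 m/s.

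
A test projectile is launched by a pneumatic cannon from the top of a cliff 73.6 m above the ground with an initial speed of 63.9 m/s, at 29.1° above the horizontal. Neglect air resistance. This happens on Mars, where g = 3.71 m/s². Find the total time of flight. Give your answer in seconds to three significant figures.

Resolve: vₓ = 63.90 cos 29.1° = 55.83 m/s and v_y0 = 63.90 sin 29.1° = 31.08 m/s.
With up positive and y = 0 at the ground: y(t) = 73.6 + (31.08) t − 1.855 t². Setting y = 0 and taking the positive root: t = [31.08 + √(31.08² + 2·3.71·73.6)] / 3.71 = (31.08 + 38.88) / 3.71 = 18.86 s.

18.9 s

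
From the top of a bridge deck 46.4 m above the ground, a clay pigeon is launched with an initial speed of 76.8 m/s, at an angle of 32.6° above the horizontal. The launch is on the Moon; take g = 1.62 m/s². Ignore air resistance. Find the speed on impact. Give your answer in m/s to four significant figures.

Resolve: vₓ = 76.80 cos 32.6° = 64.70 m/s and v_y0 = 76.80 sin 32.6° = 41.38 m/s.
The projectile lands when y = 46.4 + (41.38) t − ½·1.62·t² = 0. Positive root: t = (41.38 + √(41.38² + 2·1.62·46.4)) / 1.62 = (41.38 + 43.16) / 1.62 = 52.18 s.
Vertical velocity at impact: v_y = v_y0 − g t = 41.38 − 1.62 × 52.18 = −43.16 m/s.
Speed: |v| = √(vₓ² + v_y²) = √(64.70² + 43.16²) = 77.77 m/s.

77.77 m/s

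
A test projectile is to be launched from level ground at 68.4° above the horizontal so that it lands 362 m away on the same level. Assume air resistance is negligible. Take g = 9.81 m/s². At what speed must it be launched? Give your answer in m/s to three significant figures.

From R = (v₀² / g) sin 2θ: v₀ = √(gR / sin 2θ).
v₀ = √(9.81 × 362 / sin 136.8°) = √(3551 / 0.6845) = √5187.7 = 72.03 m/s.

72.0 m/s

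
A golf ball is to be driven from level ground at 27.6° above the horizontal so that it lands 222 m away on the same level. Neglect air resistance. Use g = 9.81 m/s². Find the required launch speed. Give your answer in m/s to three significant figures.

On level ground R = v₀² sin 2θ / g ⇒ v₀ = √(gR / sin 2θ).
v₀ = √(9.81 × 222 / sin 55.20°) = √(2178 / 0.8211) = √2652.2 = 51.50 m/s.

51.5 m/s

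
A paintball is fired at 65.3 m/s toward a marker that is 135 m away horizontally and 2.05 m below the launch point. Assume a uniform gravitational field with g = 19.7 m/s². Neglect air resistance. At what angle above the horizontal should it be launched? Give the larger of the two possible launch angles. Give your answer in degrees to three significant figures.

70.8°

Trajectory: y = x tanθ − g x² (1 + tan²θ)/(2v₀²). With x = 135, y = −2.05, v₀ = 65.3, g = 19.7:
42.10 tan²θ − 135 tanθ + (40.05) = 0.
tanθ = [135 ± √(135² − 4 × 42.10 × (40.05))] / (2 × 42.10) = (135 ± 107.1) / 84.20, giving tanθ = 0.3308 or 2.876.
θ = 18.30° or 70.83°; the larger is 70.83°.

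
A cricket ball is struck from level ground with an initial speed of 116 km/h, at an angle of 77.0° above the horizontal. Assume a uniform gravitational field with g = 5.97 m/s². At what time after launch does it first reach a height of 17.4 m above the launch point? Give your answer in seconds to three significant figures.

0.587 s

Convert: 116 km/h = 116/3.6 = 32.22 m/s.
vₓ = 32.22 cos 77.0° = 7.248 m/s; v_y0 = 32.22 sin 77.0° = 31.40 m/s.
Set y = v_y0 t − ½ g t² = 17.4: 2.985 t² − 31.40 t + 17.4 = 0.
Quadratic formula: t = (31.40 ± √777.98) / 5.97 = (31.40 ± 27.89) / 5.97 → t = 0.5870 s or 9.931 s.
The first (ascending) time is 0.5870 s.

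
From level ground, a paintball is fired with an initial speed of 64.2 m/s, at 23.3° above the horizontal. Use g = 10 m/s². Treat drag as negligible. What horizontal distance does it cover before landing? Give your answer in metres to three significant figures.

Components: vₓ = 64.20 cos 23.3° = 58.96 m/s, v_y0 = 64.20 sin 23.3° = 25.39 m/s.
Flight time T = 2 v_y0 / g = 5.079 s.
Range: R = vₓ T = 58.96 × 5.079 = 299.5 m.

299 m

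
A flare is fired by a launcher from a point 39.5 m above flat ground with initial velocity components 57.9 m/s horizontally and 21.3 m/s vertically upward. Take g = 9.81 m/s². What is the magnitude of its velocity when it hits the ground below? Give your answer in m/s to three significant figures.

Vertical motion (up positive, ground at y = 0): 4.905 t² − (21.30) t − 39.5 = 0, so t = (21.30 + √(21.30² + 2·9.81·39.5)) / 9.81 = (21.30 + 35.05) / 9.81 = 5.744 s.
Vertical velocity at impact: v_y = v_y0 − g t = 21.30 − 9.81 × 5.744 = −35.05 m/s.
Speed: |v| = √(vₓ² + v_y²) = √(57.90² + 35.05²) = 67.68 m/s.

67.7 m/s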